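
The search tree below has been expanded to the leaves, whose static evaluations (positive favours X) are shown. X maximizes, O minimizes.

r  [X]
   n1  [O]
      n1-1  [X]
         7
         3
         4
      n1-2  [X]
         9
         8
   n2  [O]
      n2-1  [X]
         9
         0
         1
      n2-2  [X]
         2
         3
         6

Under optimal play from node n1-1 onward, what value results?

n1-1 (X): max(7, 3, 4) = 7

7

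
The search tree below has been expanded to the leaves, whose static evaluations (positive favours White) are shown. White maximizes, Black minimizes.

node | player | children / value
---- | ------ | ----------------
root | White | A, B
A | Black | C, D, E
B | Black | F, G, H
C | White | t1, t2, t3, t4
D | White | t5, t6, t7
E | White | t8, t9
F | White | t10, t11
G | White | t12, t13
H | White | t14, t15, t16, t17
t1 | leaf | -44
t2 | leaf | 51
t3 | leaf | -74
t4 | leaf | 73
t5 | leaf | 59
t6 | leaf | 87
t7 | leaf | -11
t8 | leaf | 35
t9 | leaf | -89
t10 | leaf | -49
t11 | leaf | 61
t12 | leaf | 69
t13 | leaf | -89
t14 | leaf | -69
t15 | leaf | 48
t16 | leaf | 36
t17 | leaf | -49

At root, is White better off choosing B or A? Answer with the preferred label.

B

F (White): max(-49, 61) = 61
G (White): max(69, -89) = 69
H (White): max(-69, 48, 36, -49) = 48
B (Black): min(61, 69, 48) = 48
C (White): max(-44, 51, -74, 73) = 73
D (White): max(59, 87, -11) = 87
E (White): max(35, -89) = 35
A (Black): min(73, 87, 35) = 35
White prefers the higher value; B=48, A=35. B is better since 48 > 35.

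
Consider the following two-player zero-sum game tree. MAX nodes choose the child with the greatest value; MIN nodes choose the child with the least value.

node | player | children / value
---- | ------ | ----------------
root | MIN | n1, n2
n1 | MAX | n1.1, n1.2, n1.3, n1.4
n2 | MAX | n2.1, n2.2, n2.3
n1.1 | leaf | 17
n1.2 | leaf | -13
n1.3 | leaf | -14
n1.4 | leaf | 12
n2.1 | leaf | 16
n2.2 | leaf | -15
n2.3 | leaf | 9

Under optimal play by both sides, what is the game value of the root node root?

n1 (MAX): max(17, -13, -14, 12) = 17
n2 (MAX): max(16, -15, 9) = 16
root (MIN): min(17, 16) = 16

16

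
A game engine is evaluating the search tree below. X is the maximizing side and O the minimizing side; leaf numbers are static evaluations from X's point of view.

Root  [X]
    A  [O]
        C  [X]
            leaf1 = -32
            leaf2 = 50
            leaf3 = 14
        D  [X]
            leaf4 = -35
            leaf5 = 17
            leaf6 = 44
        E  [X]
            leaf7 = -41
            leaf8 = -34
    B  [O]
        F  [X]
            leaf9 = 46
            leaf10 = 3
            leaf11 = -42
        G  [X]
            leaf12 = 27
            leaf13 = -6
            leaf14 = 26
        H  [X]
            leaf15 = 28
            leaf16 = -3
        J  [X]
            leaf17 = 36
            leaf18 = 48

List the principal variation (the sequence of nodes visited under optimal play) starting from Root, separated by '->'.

Root -> B -> G -> leaf12

C (X): max(-32, 50, 14) = 50
D (X): max(-35, 17, 44) = 44
E (X): max(-41, -34) = -34
A (O): min(50, 44, -34) = -34
F (X): max(46, 3, -42) = 46
G (X): max(27, -6, 26) = 27
H (X): max(28, -3) = 28
J (X): max(36, 48) = 48
B (O): min(46, 27, 28, 48) = 27
Root (X): max(-34, 27) = 27
At Root, X picks B (highest: 27).
At B, O picks G (lowest: 27).
At G, X picks leaf12 (highest: 27).
Terminal value 27.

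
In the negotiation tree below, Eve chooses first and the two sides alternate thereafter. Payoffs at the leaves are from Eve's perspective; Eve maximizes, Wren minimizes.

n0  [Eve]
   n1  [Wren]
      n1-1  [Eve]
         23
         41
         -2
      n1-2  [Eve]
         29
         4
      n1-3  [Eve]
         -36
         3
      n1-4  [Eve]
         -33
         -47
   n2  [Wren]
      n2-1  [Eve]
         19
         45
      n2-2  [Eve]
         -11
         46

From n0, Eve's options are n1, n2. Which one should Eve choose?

n1-1 (Eve): max(23, 41, -2) = 41
n1-2 (Eve): max(29, 4) = 29
n1-3 (Eve): max(-36, 3) = 3
n1-4 (Eve): max(-33, -47) = -33
n1 (Wren): min(41, 29, 3, -33) = -33
n2-1 (Eve): max(19, 45) = 45
n2-2 (Eve): max(-11, 46) = 46
n2 (Wren): min(45, 46) = 45
n0 (Eve): max(-33, 45) = 45
Eve at n0 wants the highest of {n1=-33, n2=45}, so chooses n2.

n2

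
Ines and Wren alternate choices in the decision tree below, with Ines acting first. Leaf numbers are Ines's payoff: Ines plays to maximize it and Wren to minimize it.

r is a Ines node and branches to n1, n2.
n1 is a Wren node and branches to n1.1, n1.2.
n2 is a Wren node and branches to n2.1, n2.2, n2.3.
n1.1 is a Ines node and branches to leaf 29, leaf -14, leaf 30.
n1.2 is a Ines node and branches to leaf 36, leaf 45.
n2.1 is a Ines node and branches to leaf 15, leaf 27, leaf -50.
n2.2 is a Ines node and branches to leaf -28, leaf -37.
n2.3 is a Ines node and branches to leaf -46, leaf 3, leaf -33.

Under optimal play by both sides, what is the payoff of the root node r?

n1.1 (Ines): max(29, -14, 30) = 30
n1.2 (Ines): max(36, 45) = 45
n1 (Wren): min(30, 45) = 30
n2.1 (Ines): max(15, 27, -50) = 27
n2.2 (Ines): max(-28, -37) = -28
n2.3 (Ines): max(-46, 3, -33) = 3
n2 (Wren): min(27, -28, 3) = -28
r (Ines): max(30, -28) = 30

30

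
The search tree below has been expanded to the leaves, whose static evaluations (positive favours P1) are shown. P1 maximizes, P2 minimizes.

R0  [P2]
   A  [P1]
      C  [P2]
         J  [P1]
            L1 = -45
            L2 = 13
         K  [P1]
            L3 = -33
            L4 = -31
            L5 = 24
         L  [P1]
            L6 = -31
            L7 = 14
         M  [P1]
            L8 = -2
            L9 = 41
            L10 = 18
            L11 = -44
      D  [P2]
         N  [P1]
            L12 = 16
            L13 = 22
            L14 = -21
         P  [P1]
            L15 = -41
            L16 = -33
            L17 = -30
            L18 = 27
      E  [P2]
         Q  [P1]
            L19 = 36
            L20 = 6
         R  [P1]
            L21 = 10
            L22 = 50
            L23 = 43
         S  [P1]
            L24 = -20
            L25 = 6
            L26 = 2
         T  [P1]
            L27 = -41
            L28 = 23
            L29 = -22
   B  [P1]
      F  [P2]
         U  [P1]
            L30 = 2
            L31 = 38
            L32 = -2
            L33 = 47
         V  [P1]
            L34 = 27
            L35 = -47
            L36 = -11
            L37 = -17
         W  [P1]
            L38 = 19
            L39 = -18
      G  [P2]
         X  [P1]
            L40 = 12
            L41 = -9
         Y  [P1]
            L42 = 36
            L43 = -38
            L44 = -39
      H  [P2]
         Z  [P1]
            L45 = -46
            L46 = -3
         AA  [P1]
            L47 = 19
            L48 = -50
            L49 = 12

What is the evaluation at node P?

P (P1): max(-41, -33, -30, 27) = 27

27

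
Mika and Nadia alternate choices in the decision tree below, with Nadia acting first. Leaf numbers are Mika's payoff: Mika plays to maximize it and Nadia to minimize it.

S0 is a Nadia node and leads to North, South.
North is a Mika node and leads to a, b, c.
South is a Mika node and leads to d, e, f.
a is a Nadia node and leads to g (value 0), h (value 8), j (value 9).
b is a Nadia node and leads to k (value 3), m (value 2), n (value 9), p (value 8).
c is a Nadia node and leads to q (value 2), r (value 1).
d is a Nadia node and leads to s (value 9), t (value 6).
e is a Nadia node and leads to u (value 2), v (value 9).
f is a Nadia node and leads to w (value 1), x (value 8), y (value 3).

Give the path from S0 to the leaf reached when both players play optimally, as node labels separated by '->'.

S0 -> North -> b -> m

a (Nadia): min(0, 8, 9) = 0
b (Nadia): min(3, 2, 9, 8) = 2
c (Nadia): min(2, 1) = 1
North (Mika): max(0, 2, 1) = 2
d (Nadia): min(9, 6) = 6
e (Nadia): min(2, 9) = 2
f (Nadia): min(1, 8, 3) = 1
South (Mika): max(6, 2, 1) = 6
S0 (Nadia): min(2, 6) = 2
At S0, Nadia picks North (lowest: 2).
At North, Mika picks b (highest: 2).
At b, Nadia picks m (lowest: 2).
Terminal value 2.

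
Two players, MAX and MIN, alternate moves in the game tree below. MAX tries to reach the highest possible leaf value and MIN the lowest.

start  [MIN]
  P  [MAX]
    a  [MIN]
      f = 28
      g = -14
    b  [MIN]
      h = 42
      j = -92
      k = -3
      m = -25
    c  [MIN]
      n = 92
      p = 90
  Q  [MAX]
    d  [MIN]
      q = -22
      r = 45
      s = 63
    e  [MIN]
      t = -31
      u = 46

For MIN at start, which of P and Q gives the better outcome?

Q

a (MIN): min(28, -14) = -14
b (MIN): min(42, -92, -3, -25) = -92
c (MIN): min(92, 90) = 90
P (MAX): max(-14, -92, 90) = 90
d (MIN): min(-22, 45, 63) = -22
e (MIN): min(-31, 46) = -31
Q (MAX): max(-22, -31) = -22
MIN prefers the lower value; P=90, Q=-22. Q is better since -22 < 90.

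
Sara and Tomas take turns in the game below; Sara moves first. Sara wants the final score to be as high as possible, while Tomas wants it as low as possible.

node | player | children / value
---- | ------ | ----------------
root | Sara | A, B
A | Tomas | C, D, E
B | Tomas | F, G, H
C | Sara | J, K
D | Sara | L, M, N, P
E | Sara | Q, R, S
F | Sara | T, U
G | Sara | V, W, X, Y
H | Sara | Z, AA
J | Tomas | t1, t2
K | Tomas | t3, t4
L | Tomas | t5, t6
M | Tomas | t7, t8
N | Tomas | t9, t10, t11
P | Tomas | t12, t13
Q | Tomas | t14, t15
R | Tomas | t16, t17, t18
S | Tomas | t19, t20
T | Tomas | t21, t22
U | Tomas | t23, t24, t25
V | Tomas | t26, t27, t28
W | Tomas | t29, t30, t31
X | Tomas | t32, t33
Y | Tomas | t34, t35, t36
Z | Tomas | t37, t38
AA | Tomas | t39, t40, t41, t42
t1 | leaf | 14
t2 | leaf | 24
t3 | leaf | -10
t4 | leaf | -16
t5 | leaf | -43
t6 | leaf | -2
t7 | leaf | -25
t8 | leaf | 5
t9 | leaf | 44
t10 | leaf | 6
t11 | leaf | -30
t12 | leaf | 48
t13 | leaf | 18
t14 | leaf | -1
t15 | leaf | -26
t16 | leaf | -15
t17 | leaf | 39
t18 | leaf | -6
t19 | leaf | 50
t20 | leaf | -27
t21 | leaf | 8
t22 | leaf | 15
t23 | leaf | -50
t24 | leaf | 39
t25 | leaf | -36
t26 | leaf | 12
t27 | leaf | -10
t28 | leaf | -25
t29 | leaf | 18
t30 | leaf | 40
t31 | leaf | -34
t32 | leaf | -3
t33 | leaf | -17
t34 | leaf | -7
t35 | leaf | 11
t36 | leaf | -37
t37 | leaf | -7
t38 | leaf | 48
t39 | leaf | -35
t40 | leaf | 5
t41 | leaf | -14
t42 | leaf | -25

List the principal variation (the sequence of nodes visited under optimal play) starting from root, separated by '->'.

root -> A -> E -> R -> t16

J (Tomas): min(14, 24) = 14
K (Tomas): min(-10, -16) = -16
C (Sara): max(14, -16) = 14
L (Tomas): min(-43, -2) = -43
M (Tomas): min(-25, 5) = -25
N (Tomas): min(44, 6, -30) = -30
P (Tomas): min(48, 18) = 18
D (Sara): max(-43, -25, -30, 18) = 18
Q (Tomas): min(-1, -26) = -26
R (Tomas): min(-15, 39, -6) = -15
S (Tomas): min(50, -27) = -27
E (Sara): max(-26, -15, -27) = -15
A (Tomas): min(14, 18, -15) = -15
T (Tomas): min(8, 15) = 8
U (Tomas): min(-50, 39, -36) = -50
F (Sara): max(8, -50) = 8
V (Tomas): min(12, -10, -25) = -25
W (Tomas): min(18, 40, -34) = -34
X (Tomas): min(-3, -17) = -17
Y (Tomas): min(-7, 11, -37) = -37
G (Sara): max(-25, -34, -17, -37) = -17
Z (Tomas): min(-7, 48) = -7
AA (Tomas): min(-35, 5, -14, -25) = -35
H (Sara): max(-7, -35) = -7
B (Tomas): min(8, -17, -7) = -17
root (Sara): max(-15, -17) = -15
At root, Sara picks A (highest: -15).
At A, Tomas picks E (lowest: -15).
At E, Sara picks R (highest: -15).
At R, Tomas picks t16 (lowest: -15).
Terminal value -15.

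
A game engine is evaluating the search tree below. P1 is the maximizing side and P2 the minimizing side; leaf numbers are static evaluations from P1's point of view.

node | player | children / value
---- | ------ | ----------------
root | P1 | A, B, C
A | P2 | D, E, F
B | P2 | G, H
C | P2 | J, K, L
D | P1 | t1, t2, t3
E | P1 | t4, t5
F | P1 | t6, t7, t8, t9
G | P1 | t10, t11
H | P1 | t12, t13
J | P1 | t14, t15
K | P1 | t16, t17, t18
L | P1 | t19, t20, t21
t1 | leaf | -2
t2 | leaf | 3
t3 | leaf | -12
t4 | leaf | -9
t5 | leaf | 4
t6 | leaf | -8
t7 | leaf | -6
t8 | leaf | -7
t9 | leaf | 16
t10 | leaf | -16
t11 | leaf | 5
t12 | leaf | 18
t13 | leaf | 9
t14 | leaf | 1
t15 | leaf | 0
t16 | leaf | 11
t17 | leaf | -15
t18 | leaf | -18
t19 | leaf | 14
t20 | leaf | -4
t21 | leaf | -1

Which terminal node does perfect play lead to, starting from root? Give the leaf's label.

t11

D (P1): max(-2, 3, -12) = 3
E (P1): max(-9, 4) = 4
F (P1): max(-8, -6, -7, 16) = 16
A (P2): min(3, 4, 16) = 3
G (P1): max(-16, 5) = 5
H (P1): max(18, 9) = 18
B (P2): min(5, 18) = 5
J (P1): max(1, 0) = 1
K (P1): max(11, -15, -18) = 11
L (P1): max(14, -4, -1) = 14
C (P2): min(1, 11, 14) = 1
root (P1): max(3, 5, 1) = 5
At root, P1 picks B (highest: 5).
At B, P2 picks G (lowest: 5).
At G, P1 picks t11 (highest: 5).
Terminal value 5.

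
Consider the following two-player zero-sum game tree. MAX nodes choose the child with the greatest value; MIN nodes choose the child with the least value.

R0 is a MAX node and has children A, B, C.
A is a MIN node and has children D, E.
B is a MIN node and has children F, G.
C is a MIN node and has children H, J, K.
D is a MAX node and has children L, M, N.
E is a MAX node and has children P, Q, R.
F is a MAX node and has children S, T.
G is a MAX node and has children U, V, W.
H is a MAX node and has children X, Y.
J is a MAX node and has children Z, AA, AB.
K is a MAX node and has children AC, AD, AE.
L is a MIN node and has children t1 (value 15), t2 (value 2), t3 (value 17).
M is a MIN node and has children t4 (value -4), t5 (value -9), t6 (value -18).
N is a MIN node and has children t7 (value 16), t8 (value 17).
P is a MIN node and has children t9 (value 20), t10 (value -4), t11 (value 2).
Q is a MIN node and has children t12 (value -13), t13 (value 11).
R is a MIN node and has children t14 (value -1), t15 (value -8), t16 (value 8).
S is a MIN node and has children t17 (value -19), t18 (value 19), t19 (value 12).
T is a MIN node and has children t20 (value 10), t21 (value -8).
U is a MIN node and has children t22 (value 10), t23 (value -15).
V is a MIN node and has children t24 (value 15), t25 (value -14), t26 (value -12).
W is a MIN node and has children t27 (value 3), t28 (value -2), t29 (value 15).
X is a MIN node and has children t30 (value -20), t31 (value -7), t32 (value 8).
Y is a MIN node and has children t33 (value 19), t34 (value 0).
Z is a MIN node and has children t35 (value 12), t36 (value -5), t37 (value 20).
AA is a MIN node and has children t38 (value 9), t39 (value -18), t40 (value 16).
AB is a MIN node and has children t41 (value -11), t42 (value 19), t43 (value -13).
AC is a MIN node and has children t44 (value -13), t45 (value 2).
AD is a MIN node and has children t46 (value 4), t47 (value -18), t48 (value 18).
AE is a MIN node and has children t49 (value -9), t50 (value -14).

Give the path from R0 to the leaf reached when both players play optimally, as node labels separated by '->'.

L (MIN): min(15, 2, 17) = 2
M (MIN): min(-4, -9, -18) = -18
N (MIN): min(16, 17) = 16
D (MAX): max(2, -18, 16) = 16
P (MIN): min(20, -4, 2) = -4
Q (MIN): min(-13, 11) = -13
R (MIN): min(-1, -8, 8) = -8
E (MAX): max(-4, -13, -8) = -4
A (MIN): min(16, -4) = -4
S (MIN): min(-19, 19, 12) = -19
T (MIN): min(10, -8) = -8
F (MAX): max(-19, -8) = -8
U (MIN): min(10, -15) = -15
V (MIN): min(15, -14, -12) = -14
W (MIN): min(3, -2, 15) = -2
G (MAX): max(-15, -14, -2) = -2
B (MIN): min(-8, -2) = -8
X (MIN): min(-20, -7, 8) = -20
Y (MIN): min(19, 0) = 0
H (MAX): max(-20, 0) = 0
Z (MIN): min(12, -5, 20) = -5
AA (MIN): min(9, -18, 16) = -18
AB (MIN): min(-11, 19, -13) = -13
J (MAX): max(-5, -18, -13) = -5
AC (MIN): min(-13, 2) = -13
AD (MIN): min(4, -18, 18) = -18
AE (MIN): min(-9, -14) = -14
K (MAX): max(-13, -18, -14) = -13
C (MIN): min(0, -5, -13) = -13
R0 (MAX): max(-4, -8, -13) = -4
At R0, MAX picks A (highest: -4).
At A, MIN picks E (lowest: -4).
At E, MAX picks P (highest: -4).
At P, MIN picks t10 (lowest: -4).
Terminal value -4.

R0 -> A -> E -> P -> t10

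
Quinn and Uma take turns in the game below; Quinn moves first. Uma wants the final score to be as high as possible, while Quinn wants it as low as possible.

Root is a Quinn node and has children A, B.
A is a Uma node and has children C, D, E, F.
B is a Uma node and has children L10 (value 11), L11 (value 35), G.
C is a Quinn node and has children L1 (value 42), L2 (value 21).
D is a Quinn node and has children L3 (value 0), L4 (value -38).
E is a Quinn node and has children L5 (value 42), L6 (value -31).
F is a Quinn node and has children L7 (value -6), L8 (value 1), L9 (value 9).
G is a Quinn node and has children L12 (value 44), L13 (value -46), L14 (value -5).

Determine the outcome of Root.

21

C (Quinn): min(42, 21) = 21
D (Quinn): min(0, -38) = -38
E (Quinn): min(42, -31) = -31
F (Quinn): min(-6, 1, 9) = -6
A (Uma): max(21, -38, -31, -6) = 21
G (Quinn): min(44, -46, -5) = -46
B (Uma): max(11, 35, -46) = 35
Root (Quinn): min(21, 35) = 21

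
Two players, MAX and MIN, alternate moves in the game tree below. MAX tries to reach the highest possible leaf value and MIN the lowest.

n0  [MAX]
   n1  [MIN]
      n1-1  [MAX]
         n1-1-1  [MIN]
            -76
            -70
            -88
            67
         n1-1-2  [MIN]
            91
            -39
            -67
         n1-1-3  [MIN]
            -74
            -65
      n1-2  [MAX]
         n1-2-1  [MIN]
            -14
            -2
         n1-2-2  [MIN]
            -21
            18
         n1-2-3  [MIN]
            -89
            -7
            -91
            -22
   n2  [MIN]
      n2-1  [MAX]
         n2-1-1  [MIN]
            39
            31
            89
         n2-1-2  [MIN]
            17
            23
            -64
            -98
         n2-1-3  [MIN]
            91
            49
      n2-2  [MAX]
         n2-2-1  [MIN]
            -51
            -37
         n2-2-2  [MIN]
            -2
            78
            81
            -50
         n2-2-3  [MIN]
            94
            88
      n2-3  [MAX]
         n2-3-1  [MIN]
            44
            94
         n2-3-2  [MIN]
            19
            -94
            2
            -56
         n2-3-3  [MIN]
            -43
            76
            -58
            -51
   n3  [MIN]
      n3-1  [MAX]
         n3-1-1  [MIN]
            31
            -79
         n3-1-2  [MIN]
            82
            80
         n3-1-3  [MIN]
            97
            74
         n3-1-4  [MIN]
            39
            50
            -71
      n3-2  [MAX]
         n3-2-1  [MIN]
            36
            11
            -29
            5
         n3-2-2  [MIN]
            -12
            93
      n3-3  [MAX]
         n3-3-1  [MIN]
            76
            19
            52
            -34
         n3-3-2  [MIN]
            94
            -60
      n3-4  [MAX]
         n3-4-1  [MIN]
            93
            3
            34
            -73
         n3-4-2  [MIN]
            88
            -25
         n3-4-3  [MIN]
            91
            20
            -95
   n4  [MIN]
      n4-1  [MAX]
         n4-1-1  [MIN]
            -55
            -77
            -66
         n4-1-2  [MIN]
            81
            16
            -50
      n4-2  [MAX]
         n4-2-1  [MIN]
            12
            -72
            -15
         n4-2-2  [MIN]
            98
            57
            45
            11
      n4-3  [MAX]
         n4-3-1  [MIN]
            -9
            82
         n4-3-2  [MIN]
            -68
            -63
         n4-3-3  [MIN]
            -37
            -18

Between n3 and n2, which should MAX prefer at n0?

n2

n3-1-1 (MIN): min(31, -79) = -79
n3-1-2 (MIN): min(82, 80) = 80
n3-1-3 (MIN): min(97, 74) = 74
n3-1-4 (MIN): min(39, 50, -71) = -71
n3-1 (MAX): max(-79, 80, 74, -71) = 80
n3-2-1 (MIN): min(36, 11, -29, 5) = -29
n3-2-2 (MIN): min(-12, 93) = -12
n3-2 (MAX): max(-29, -12) = -12
n3-3-1 (MIN): min(76, 19, 52, -34) = -34
n3-3-2 (MIN): min(94, -60) = -60
n3-3 (MAX): max(-34, -60) = -34
n3-4-1 (MIN): min(93, 3, 34, -73) = -73
n3-4-2 (MIN): min(88, -25) = -25
n3-4-3 (MIN): min(91, 20, -95) = -95
n3-4 (MAX): max(-73, -25, -95) = -25
n3 (MIN): min(80, -12, -34, -25) = -34
n2-1-1 (MIN): min(39, 31, 89) = 31
n2-1-2 (MIN): min(17, 23, -64, -98) = -98
n2-1-3 (MIN): min(91, 49) = 49
n2-1 (MAX): max(31, -98, 49) = 49
n2-2-1 (MIN): min(-51, -37) = -51
n2-2-2 (MIN): min(-2, 78, 81, -50) = -50
n2-2-3 (MIN): min(94, 88) = 88
n2-2 (MAX): max(-51, -50, 88) = 88
n2-3-1 (MIN): min(44, 94) = 44
n2-3-2 (MIN): min(19, -94, 2, -56) = -94
n2-3-3 (MIN): min(-43, 76, -58, -51) = -58
n2-3 (MAX): max(44, -94, -58) = 44
n2 (MIN): min(49, 88, 44) = 44
MAX prefers the higher value; n3=-34, n2=44. n2 is better since 44 > -34.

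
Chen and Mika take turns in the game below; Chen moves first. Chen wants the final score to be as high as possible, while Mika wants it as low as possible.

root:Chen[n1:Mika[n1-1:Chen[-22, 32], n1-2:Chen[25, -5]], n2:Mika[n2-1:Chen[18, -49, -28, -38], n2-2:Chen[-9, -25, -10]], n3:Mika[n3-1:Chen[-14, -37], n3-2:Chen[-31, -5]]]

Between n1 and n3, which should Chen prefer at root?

n1

n1-1 (Chen): max(-22, 32) = 32
n1-2 (Chen): max(25, -5) = 25
n1 (Mika): min(32, 25) = 25
n3-1 (Chen): max(-14, -37) = -14
n3-2 (Chen): max(-31, -5) = -5
n3 (Mika): min(-14, -5) = -14
Chen prefers the higher value; n1=25, n3=-14. n1 is better since 25 > -14.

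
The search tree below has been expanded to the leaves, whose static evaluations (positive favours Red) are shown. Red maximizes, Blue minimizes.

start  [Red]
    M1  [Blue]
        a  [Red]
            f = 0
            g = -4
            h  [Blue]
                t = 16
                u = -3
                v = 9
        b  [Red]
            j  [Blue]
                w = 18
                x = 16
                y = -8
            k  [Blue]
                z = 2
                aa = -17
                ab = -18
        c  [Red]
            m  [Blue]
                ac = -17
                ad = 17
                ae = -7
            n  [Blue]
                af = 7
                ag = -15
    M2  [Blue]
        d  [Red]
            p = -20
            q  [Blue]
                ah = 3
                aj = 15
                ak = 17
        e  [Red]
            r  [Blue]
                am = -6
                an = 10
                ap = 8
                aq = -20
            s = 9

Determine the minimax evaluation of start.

3

h (Blue): min(16, -3, 9) = -3
a (Red): max(0, -4, -3) = 0
j (Blue): min(18, 16, -8) = -8
k (Blue): min(2, -17, -18) = -18
b (Red): max(-8, -18) = -8
m (Blue): min(-17, 17, -7) = -17
n (Blue): min(7, -15) = -15
c (Red): max(-17, -15) = -15
M1 (Blue): min(0, -8, -15) = -15
q (Blue): min(3, 15, 17) = 3
d (Red): max(-20, 3) = 3
r (Blue): min(-6, 10, 8, -20) = -20
e (Red): max(-20, 9) = 9
M2 (Blue): min(3, 9) = 3
start (Red): max(-15, 3) = 3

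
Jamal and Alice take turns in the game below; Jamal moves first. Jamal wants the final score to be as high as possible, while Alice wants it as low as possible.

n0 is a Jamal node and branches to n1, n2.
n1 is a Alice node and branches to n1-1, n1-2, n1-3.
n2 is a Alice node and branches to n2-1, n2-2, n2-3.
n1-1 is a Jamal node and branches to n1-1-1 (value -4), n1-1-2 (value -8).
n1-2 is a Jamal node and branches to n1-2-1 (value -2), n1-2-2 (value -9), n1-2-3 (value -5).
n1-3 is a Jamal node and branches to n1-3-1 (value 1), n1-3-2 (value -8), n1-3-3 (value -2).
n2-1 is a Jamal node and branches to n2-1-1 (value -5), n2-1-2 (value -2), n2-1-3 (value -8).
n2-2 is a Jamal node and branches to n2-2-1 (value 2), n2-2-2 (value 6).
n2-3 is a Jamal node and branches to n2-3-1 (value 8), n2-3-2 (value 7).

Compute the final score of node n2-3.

n2-3 (Jamal): max(8, 7) = 8

8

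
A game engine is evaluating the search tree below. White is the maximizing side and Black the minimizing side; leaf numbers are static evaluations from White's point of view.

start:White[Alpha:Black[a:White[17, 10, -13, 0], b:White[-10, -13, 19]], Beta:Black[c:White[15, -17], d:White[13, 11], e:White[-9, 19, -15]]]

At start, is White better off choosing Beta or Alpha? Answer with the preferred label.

c (White): max(15, -17) = 15
d (White): max(13, 11) = 13
e (White): max(-9, 19, -15) = 19
Beta (Black): min(15, 13, 19) = 13
a (White): max(17, 10, -13, 0) = 17
b (White): max(-10, -13, 19) = 19
Alpha (Black): min(17, 19) = 17
White prefers the higher value; Beta=13, Alpha=17. Alpha is better since 17 > 13.

Alpha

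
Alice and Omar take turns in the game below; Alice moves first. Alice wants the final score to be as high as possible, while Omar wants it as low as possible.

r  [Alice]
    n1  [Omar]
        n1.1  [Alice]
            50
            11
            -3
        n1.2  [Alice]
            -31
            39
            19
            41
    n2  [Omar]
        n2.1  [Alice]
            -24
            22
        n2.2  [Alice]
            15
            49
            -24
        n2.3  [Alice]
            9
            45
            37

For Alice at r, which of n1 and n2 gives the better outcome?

n1

n1.1 (Alice): max(50, 11, -3) = 50
n1.2 (Alice): max(-31, 39, 19, 41) = 41
n1 (Omar): min(50, 41) = 41
n2.1 (Alice): max(-24, 22) = 22
n2.2 (Alice): max(15, 49, -24) = 49
n2.3 (Alice): max(9, 45, 37) = 45
n2 (Omar): min(22, 49, 45) = 22
Alice prefers the higher value; n1=41, n2=22. n1 is better since 41 > 22.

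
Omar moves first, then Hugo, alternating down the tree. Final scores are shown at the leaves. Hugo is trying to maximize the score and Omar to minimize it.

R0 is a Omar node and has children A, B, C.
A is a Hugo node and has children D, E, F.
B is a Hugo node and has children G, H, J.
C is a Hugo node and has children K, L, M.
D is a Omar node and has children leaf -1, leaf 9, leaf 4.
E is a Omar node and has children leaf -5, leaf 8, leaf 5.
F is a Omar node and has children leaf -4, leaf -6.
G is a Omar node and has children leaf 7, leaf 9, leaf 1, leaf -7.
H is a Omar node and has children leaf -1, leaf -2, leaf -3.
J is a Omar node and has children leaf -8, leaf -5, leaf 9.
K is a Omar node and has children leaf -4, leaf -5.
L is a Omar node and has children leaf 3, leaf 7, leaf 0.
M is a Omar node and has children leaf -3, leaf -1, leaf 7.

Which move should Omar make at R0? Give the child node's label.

B

D (Omar): min(-1, 9, 4) = -1
E (Omar): min(-5, 8, 5) = -5
F (Omar): min(-4, -6) = -6
A (Hugo): max(-1, -5, -6) = -1
G (Omar): min(7, 9, 1, -7) = -7
H (Omar): min(-1, -2, -3) = -3
J (Omar): min(-8, -5, 9) = -8
B (Hugo): max(-7, -3, -8) = -3
K (Omar): min(-4, -5) = -5
L (Omar): min(3, 7, 0) = 0
M (Omar): min(-3, -1, 7) = -3
C (Hugo): max(-5, 0, -3) = 0
R0 (Omar): min(-1, -3, 0) = -3
Omar at R0 wants the lowest of {A=-1, B=-3, C=0}, so chooses B.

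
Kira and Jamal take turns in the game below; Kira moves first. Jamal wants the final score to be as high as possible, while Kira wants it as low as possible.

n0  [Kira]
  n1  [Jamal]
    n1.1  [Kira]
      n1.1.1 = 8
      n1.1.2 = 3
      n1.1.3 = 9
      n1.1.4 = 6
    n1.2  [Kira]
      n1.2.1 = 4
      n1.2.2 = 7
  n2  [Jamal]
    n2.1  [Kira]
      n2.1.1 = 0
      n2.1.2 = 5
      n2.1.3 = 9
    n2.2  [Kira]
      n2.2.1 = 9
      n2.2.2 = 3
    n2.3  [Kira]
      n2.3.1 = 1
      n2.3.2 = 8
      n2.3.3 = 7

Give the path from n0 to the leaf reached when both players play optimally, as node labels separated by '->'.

n1.1 (Kira): min(8, 3, 9, 6) = 3
n1.2 (Kira): min(4, 7) = 4
n1 (Jamal): max(3, 4) = 4
n2.1 (Kira): min(0, 5, 9) = 0
n2.2 (Kira): min(9, 3) = 3
n2.3 (Kira): min(1, 8, 7) = 1
n2 (Jamal): max(0, 3, 1) = 3
n0 (Kira): min(4, 3) = 3
At n0, Kira picks n2 (lowest: 3).
At n2, Jamal picks n2.2 (highest: 3).
At n2.2, Kira picks n2.2.2 (lowest: 3).
Terminal value 3.

n0 -> n2 -> n2.2 -> n2.2.2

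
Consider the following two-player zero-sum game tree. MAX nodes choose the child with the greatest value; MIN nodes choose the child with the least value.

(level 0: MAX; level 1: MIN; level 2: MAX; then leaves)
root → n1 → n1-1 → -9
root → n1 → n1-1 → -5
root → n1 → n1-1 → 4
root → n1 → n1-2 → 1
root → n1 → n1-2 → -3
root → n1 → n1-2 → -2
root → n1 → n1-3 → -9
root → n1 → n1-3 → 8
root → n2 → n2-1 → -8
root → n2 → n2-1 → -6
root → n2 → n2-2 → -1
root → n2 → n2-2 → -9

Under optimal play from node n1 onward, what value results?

n1-1 (MAX): max(-9, -5, 4) = 4
n1-2 (MAX): max(1, -3, -2) = 1
n1-3 (MAX): max(-9, 8) = 8
n1 (MIN): min(4, 1, 8) = 1

1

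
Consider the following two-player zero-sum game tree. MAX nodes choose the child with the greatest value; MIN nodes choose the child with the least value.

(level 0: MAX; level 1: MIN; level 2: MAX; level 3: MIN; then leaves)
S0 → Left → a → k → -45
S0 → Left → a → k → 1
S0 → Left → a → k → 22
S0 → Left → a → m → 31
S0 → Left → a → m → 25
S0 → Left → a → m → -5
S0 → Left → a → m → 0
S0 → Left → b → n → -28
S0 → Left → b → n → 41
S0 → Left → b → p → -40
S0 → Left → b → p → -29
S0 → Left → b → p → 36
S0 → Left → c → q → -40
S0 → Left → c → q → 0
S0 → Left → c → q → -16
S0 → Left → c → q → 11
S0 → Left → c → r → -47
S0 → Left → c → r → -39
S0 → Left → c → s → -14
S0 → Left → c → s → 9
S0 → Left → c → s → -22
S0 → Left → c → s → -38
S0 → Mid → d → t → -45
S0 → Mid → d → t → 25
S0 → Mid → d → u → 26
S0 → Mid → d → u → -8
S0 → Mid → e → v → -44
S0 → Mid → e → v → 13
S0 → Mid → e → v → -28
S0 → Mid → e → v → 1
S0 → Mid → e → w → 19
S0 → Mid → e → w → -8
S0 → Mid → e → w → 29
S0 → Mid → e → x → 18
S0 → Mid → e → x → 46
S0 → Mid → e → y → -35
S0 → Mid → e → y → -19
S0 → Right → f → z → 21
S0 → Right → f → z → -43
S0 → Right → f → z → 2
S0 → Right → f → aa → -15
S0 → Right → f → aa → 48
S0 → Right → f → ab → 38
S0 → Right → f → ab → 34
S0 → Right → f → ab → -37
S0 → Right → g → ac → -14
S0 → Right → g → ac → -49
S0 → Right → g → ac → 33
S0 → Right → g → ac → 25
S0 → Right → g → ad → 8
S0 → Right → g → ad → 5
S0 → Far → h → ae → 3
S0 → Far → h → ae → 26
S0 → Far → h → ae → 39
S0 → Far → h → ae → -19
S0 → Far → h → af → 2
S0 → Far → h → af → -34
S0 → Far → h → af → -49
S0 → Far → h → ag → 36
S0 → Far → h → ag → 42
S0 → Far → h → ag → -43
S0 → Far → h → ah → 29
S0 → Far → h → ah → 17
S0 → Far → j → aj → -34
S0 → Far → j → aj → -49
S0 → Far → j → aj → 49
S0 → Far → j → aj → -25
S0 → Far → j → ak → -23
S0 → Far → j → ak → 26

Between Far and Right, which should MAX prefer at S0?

ae (MIN): min(3, 26, 39, -19) = -19
af (MIN): min(2, -34, -49) = -49
ag (MIN): min(36, 42, -43) = -43
ah (MIN): min(29, 17) = 17
h (MAX): max(-19, -49, -43, 17) = 17
aj (MIN): min(-34, -49, 49, -25) = -49
ak (MIN): min(-23, 26) = -23
j (MAX): max(-49, -23) = -23
Far (MIN): min(17, -23) = -23
z (MIN): min(21, -43, 2) = -43
aa (MIN): min(-15, 48) = -15
ab (MIN): min(38, 34, -37) = -37
f (MAX): max(-43, -15, -37) = -15
ac (MIN): min(-14, -49, 33, 25) = -49
ad (MIN): min(8, 5) = 5
g (MAX): max(-49, 5) = 5
Right (MIN): min(-15, 5) = -15
MAX prefers the higher value; Far=-23, Right=-15. Right is better since -15 > -23.

Right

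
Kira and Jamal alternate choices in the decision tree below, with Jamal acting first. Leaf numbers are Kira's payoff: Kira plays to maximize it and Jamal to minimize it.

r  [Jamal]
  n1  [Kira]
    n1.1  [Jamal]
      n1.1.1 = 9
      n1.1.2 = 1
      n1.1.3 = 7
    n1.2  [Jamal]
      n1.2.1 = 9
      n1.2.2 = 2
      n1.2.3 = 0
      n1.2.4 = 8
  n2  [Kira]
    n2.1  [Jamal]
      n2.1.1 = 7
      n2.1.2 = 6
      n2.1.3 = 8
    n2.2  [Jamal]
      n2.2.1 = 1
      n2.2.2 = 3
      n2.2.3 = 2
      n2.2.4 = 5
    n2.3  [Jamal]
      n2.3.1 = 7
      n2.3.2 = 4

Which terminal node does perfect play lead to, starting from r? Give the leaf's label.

n1.1.2

n1.1 (Jamal): min(9, 1, 7) = 1
n1.2 (Jamal): min(9, 2, 0, 8) = 0
n1 (Kira): max(1, 0) = 1
n2.1 (Jamal): min(7, 6, 8) = 6
n2.2 (Jamal): min(1, 3, 2, 5) = 1
n2.3 (Jamal): min(7, 4) = 4
n2 (Kira): max(6, 1, 4) = 6
r (Jamal): min(1, 6) = 1
At r, Jamal picks n1 (lowest: 1).
At n1, Kira picks n1.1 (highest: 1).
At n1.1, Jamal picks n1.1.2 (lowest: 1).
Terminal value 1.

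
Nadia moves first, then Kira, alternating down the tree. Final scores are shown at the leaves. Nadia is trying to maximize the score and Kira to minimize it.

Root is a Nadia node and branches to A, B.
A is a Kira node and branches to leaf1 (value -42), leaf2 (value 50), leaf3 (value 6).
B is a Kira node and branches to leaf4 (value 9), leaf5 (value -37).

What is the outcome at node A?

-42

A (Kira): min(-42, 50, 6) = -42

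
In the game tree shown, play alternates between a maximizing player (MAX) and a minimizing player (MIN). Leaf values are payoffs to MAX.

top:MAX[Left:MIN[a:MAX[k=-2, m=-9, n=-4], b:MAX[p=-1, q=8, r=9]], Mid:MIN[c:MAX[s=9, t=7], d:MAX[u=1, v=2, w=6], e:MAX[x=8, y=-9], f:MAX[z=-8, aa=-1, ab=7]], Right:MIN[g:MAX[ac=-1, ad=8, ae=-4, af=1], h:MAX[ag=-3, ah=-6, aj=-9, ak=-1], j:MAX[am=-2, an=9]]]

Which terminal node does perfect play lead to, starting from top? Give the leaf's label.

a (MAX): max(-2, -9, -4) = -2
b (MAX): max(-1, 8, 9) = 9
Left (MIN): min(-2, 9) = -2
c (MAX): max(9, 7) = 9
d (MAX): max(1, 2, 6) = 6
e (MAX): max(8, -9) = 8
f (MAX): max(-8, -1, 7) = 7
Mid (MIN): min(9, 6, 8, 7) = 6
g (MAX): max(-1, 8, -4, 1) = 8
h (MAX): max(-3, -6, -9, -1) = -1
j (MAX): max(-2, 9) = 9
Right (MIN): min(8, -1, 9) = -1
top (MAX): max(-2, 6, -1) = 6
At top, MAX picks Mid (highest: 6).
At Mid, MIN picks d (lowest: 6).
At d, MAX picks w (highest: 6).
Terminal value 6.

w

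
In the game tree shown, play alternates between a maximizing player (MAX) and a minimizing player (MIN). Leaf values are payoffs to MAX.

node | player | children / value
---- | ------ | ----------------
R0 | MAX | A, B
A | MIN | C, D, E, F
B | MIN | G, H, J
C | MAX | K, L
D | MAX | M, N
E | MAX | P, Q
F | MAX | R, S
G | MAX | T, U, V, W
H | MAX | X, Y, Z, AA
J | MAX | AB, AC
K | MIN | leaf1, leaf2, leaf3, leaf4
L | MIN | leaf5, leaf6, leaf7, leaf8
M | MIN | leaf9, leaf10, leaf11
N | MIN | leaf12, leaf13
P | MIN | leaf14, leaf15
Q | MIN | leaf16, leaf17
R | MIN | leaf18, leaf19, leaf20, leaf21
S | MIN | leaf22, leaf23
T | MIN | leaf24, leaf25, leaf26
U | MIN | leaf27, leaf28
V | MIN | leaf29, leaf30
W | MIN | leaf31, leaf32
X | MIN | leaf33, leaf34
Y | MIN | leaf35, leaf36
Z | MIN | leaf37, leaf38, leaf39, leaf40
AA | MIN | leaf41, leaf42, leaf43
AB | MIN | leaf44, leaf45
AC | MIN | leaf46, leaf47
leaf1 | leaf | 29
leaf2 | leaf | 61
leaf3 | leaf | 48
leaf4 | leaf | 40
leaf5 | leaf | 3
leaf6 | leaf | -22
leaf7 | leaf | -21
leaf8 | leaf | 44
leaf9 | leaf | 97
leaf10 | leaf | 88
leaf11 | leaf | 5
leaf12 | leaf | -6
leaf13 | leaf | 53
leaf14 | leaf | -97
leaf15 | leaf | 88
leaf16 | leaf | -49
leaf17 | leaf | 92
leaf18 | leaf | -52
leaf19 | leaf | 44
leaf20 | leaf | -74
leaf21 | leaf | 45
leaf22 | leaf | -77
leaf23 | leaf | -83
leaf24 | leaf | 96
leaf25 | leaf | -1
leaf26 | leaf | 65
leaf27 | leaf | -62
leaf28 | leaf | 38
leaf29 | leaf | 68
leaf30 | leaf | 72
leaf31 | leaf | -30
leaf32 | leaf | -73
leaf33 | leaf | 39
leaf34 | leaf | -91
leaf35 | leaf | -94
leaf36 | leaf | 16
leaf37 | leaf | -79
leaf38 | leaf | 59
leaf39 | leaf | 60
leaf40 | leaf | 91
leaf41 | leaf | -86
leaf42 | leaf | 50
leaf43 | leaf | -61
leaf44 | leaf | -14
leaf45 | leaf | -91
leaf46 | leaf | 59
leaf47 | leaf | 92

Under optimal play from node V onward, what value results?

68

V (MIN): min(68, 72) = 68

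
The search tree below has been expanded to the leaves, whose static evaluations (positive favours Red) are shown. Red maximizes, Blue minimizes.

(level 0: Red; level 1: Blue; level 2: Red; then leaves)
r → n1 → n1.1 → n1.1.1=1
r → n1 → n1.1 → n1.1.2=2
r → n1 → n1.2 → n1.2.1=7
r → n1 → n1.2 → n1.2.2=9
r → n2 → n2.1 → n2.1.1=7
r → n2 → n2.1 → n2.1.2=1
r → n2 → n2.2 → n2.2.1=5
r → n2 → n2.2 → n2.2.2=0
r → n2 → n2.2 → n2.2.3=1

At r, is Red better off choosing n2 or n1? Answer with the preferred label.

n2.1 (Red): max(7, 1) = 7
n2.2 (Red): max(5, 0, 1) = 5
n2 (Blue): min(7, 5) = 5
n1.1 (Red): max(1, 2) = 2
n1.2 (Red): max(7, 9) = 9
n1 (Blue): min(2, 9) = 2
Red prefers the higher value; n2=5, n1=2. n2 is better since 5 > 2.

n2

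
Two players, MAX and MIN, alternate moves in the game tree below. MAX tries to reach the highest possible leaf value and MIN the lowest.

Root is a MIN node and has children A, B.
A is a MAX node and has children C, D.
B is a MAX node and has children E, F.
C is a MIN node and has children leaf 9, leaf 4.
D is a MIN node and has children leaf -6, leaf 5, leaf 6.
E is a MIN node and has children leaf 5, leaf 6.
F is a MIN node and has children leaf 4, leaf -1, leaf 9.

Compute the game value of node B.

E (MIN): min(5, 6) = 5
F (MIN): min(4, -1, 9) = -1
B (MAX): max(5, -1) = 5

5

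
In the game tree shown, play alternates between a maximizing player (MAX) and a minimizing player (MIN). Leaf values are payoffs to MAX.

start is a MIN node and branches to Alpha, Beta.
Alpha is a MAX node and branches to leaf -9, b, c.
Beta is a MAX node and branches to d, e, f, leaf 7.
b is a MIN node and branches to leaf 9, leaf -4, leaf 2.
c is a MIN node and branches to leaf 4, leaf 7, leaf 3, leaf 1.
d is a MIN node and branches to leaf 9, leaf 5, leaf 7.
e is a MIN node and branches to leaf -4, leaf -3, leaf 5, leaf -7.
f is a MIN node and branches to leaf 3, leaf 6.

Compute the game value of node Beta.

d (MIN): min(9, 5, 7) = 5
e (MIN): min(-4, -3, 5, -7) = -7
f (MIN): min(3, 6) = 3
Beta (MAX): max(5, -7, 3, 7) = 7

7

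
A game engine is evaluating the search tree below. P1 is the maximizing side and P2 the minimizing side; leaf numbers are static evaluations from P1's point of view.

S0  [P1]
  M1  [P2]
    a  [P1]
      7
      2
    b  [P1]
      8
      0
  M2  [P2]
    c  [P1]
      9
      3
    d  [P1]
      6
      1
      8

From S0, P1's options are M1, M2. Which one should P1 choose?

M2

a (P1): max(7, 2) = 7
b (P1): max(8, 0) = 8
M1 (P2): min(7, 8) = 7
c (P1): max(9, 3) = 9
d (P1): max(6, 1, 8) = 8
M2 (P2): min(9, 8) = 8
S0 (P1): max(7, 8) = 8
P1 at S0 wants the highest of {M1=7, M2=8}, so chooses M2.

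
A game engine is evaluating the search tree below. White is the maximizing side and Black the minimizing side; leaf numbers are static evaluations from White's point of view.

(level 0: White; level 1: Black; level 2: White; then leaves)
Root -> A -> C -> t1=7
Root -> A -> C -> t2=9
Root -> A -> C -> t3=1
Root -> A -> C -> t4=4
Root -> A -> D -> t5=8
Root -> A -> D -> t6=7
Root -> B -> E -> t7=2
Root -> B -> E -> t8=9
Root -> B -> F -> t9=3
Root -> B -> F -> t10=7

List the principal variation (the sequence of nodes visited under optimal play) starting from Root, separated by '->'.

Root -> A -> D -> t5

C (White): max(7, 9, 1, 4) = 9
D (White): max(8, 7) = 8
A (Black): min(9, 8) = 8
E (White): max(2, 9) = 9
F (White): max(3, 7) = 7
B (Black): min(9, 7) = 7
Root (White): max(8, 7) = 8
At Root, White picks A (highest: 8).
At A, Black picks D (lowest: 8).
At D, White picks t5 (highest: 8).
Terminal value 8.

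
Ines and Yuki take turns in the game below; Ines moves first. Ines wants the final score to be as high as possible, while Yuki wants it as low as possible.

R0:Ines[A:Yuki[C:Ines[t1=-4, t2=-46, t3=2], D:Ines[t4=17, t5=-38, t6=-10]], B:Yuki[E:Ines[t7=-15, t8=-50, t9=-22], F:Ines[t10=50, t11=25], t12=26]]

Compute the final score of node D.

D (Ines): max(17, -38, -10) = 17

17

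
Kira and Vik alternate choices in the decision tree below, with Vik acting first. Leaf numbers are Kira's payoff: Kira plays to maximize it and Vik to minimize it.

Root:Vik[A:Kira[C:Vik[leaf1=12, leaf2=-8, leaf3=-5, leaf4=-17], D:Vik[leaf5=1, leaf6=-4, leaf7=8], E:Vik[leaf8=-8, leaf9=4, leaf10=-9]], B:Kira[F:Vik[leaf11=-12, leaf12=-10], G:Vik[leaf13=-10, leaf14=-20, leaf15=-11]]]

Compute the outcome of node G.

-20

G (Vik): min(-10, -20, -11) = -20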